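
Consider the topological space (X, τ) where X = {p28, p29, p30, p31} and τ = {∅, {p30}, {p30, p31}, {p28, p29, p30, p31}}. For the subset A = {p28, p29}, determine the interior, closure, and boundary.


int(A) = ∅, cl(A) = {p28, p29}, ∂A = {p28, p29}.

Closed sets in (X, τ) are complements of opens:
  closed(X, τ) = {∅, {p28, p29}, {p28, p29, p31}, {p28, p29, p30, p31}}.
int(A) = ⋃ {U ∈ τ : U ⊆ A}. Opens contained in A: ∅.
Taking the union of these: int(A) = ∅.
cl(A) = ⋂ {C closed : A ⊆ C}. Closed sets containing A: {p28, p29}, {p28, p29, p31}, {p28, p29, p30, p31}.
Intersecting these: cl(A) = {p28, p29}.
∂A = cl(A) ∖ int(A) = {p28, p29} ∖ ∅ = {p28, p29}.


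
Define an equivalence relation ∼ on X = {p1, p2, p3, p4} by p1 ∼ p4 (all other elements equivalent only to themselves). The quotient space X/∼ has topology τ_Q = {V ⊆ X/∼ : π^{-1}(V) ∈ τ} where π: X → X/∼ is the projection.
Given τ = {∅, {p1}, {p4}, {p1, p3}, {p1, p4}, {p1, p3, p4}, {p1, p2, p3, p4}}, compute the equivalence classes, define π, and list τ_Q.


X/∼ = {[p1=p4], [p2], [p3]}; |τ_Q| = 4.

Equivalence classes: [p1=p4], [p2], [p3].
Quotient map π: X → X/∼ sends p1 ↦ [p1=p4], p2 ↦ [p2], p3 ↦ [p3], p4 ↦ [p1=p4].
For each subset V ⊆ X/∼, compute π^{-1}(V) ⊆ X and check whether π^{-1}(V) ∈ τ. V is open in τ_Q iff π^{-1}(V) ∈ τ.
  V = {}: π^{-1}(V) = ∅ ∈ τ ✓.
  V = {[p1=p4]}: π^{-1}(V) = {p1, p4} ∈ τ ✓.
  V = {[p2]}: π^{-1}(V) = {p2} ∉ τ ✗.
  V = {[p1=p4], [p2]}: π^{-1}(V) = {p1, p2, p4} ∉ τ ✗.
  V = {[p3]}: π^{-1}(V) = {p3} ∉ τ ✗.
  V = {[p1=p4], [p3]}: π^{-1}(V) = {p1, p3, p4} ∈ τ ✓.
  V = {[p2], [p3]}: π^{-1}(V) = {p2, p3} ∉ τ ✗.
  V = {[p1=p4], [p2], [p3]}: π^{-1}(V) = {p1, p2, p3, p4} ∈ τ ✓.
Open sets in the quotient: τ_Q = {{}, {[p1=p4]}, {[p1=p4], [p3]}, {[p1=p4], [p2], [p3]}} (4 elements).


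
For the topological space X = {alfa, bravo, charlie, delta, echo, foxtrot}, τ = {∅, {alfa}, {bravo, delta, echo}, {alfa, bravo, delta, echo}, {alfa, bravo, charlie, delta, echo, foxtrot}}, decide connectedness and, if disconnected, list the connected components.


(X, τ) is connected.

Find clopen sets (U ∈ τ with X ∖ U ∈ τ):
  U = ∅, X ∖ U = {alfa, bravo, charlie, delta, echo, foxtrot} — both open, so U is clopen.
  U = {alfa, bravo, charlie, delta, echo, foxtrot}, X ∖ U = ∅ — both open, so U is clopen.
Only trivial clopens (∅ and X) exist, so (X, τ) is connected.
Compute connected components by grouping points that agree on all clopens:
  component: {alfa, bravo, charlie, delta, echo, foxtrot}


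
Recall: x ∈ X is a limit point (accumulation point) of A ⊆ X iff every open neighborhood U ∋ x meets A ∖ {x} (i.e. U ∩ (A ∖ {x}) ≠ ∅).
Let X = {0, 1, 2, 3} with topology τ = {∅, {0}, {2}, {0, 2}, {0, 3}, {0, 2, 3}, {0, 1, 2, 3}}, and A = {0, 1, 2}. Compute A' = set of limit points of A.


A' = {1, 3}

For each x ∈ X, list the open sets U ∈ τ with x ∈ U, then check whether U ∩ (A ∖ {x}) ≠ ∅ for every such U.
  x = 0: open {0} ∋ x has {0} ∩ (A ∖ {0}) = ∅, so x is NOT a limit point.
  x = 1: opens ∋ x are {0, 1, 2, 3}; each meets A ∖ {1}, so x IS a limit point.
  x = 2: open {2} ∋ x has {2} ∩ (A ∖ {2}) = ∅, so x is NOT a limit point.
  x = 3: opens ∋ x are {0, 3}, {0, 2, 3}, {0, 1, 2, 3}; each meets A ∖ {3}, so x IS a limit point.
Collecting: A' = {1, 3}.


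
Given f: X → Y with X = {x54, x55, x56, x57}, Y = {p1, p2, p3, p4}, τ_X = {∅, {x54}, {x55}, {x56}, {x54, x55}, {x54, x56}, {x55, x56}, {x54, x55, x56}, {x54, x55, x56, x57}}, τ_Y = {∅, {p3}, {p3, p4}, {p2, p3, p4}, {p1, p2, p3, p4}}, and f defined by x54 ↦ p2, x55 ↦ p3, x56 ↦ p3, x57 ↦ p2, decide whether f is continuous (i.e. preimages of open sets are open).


f IS continuous.

Compute f^{-1}(U) for each U ∈ τ_Y:
  U = ∅: f^{-1}(U) = ∅ ∈ τ_X ✓.
  U = {p3}: f^{-1}(U) = {x55, x56} ∈ τ_X ✓.
  U = {p3, p4}: f^{-1}(U) = {x55, x56} ∈ τ_X ✓.
  U = {p2, p3, p4}: f^{-1}(U) = {x54, x55, x56, x57} ∈ τ_X ✓.
  U = {p1, p2, p3, p4}: f^{-1}(U) = {x54, x55, x56, x57} ∈ τ_X ✓.
Every preimage lies in τ_X, so f IS continuous.


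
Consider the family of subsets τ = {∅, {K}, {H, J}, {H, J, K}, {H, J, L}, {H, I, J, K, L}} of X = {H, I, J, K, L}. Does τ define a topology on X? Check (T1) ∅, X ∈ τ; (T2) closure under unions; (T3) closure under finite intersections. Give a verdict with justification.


τ is NOT a topology on X.

Axiom (T1): ∅ ∈ τ? Yes; X ∈ τ? Yes.
Axiom (T2/T3): check pairwise unions and intersections of members of τ.
Counterexample for (T2): {K} ∪ {H, J, L} = {H, J, K, L} ∉ τ. Therefore τ is NOT a topology.


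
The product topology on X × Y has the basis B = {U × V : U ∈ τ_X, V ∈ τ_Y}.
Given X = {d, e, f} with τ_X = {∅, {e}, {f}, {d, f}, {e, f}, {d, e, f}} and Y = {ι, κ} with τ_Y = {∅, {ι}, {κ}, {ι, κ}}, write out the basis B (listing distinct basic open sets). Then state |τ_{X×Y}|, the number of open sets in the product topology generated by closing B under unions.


Basis B = {∅ × ∅, {e} × {ι}, {e} × {κ}, {f} × {ι}, {f} × {κ}, {d, f} × {ι}, {d, f} × {κ}, {e} × {ι, κ}, {e, f} × {ι}, {e, f} × {κ}, {f} × {ι, κ}, {d, e, f} × {ι}, {d, e, f} × {κ}, {d, f} × {ι, κ}, {e, f} × {ι, κ}, {d, e, f} × {ι, κ}}; |τ_{X×Y}| = 36.

Enumerate products U × V with U ∈ τ_X, V ∈ τ_Y (deduplicated):
  ∅ × ∅ = {} (∅)
  {e} × {ι} = {(e,ι)}
  {e} × {κ} = {(e,κ)}
  {f} × {ι} = {(f,ι)}
  {f} × {κ} = {(f,κ)}
  {d, f} × {ι} = {(d,ι), (f,ι)}
  {d, f} × {κ} = {(d,κ), (f,κ)}
  {e} × {ι, κ} = {(e,ι), (e,κ)}
  {e, f} × {ι} = {(e,ι), (f,ι)}
  {e, f} × {κ} = {(e,κ), (f,κ)}
  {f} × {ι, κ} = {(f,ι), (f,κ)}
  {d, e, f} × {ι} = {(d,ι), (e,ι), (f,ι)}
  {d, e, f} × {κ} = {(d,κ), (e,κ), (f,κ)}
  {d, f} × {ι, κ} = {(d,ι), (d,κ), (f,ι), (f,κ)}
  {e, f} × {ι, κ} = {(e,ι), (e,κ), (f,ι), (f,κ)}
  {d, e, f} × {ι, κ} = {(d,ι), (d,κ), (e,ι), (e,κ), (f,ι), (f,κ)}
These 16 distinct sets form the basis B.
Close under arbitrary unions to get τ_{X×Y}; counting gives |τ_{X×Y}| = 36.


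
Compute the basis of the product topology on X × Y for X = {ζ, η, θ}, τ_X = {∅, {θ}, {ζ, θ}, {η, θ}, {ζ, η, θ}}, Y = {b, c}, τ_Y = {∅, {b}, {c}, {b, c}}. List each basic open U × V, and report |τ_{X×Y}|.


Basis B = {∅ × ∅, {θ} × {b}, {θ} × {c}, {ζ, θ} × {b}, {ζ, θ} × {c}, {η, θ} × {b}, {η, θ} × {c}, {θ} × {b, c}, {ζ, η, θ} × {b}, {ζ, η, θ} × {c}, {ζ, θ} × {b, c}, {η, θ} × {b, c}, {ζ, η, θ} × {b, c}}; |τ_{X×Y}| = 25.

Enumerate products U × V with U ∈ τ_X, V ∈ τ_Y (deduplicated):
  ∅ × ∅ = {} (∅)
  {θ} × {b} = {(θ,b)}
  {θ} × {c} = {(θ,c)}
  {ζ, θ} × {b} = {(ζ,b), (θ,b)}
  {ζ, θ} × {c} = {(ζ,c), (θ,c)}
  {η, θ} × {b} = {(η,b), (θ,b)}
  {η, θ} × {c} = {(η,c), (θ,c)}
  {θ} × {b, c} = {(θ,b), (θ,c)}
  {ζ, η, θ} × {b} = {(ζ,b), (η,b), (θ,b)}
  {ζ, η, θ} × {c} = {(ζ,c), (η,c), (θ,c)}
  {ζ, θ} × {b, c} = {(ζ,b), (ζ,c), (θ,b), (θ,c)}
  {η, θ} × {b, c} = {(η,b), (η,c), (θ,b), (θ,c)}
  {ζ, η, θ} × {b, c} = {(ζ,b), (ζ,c), (η,b), (η,c), (θ,b), (θ,c)}
These 13 distinct sets form the basis B.
Close under arbitrary unions to get τ_{X×Y}; counting gives |τ_{X×Y}| = 25.


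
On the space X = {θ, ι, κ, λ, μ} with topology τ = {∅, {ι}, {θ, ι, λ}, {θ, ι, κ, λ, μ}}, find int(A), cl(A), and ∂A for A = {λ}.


int(A) = ∅, cl(A) = {θ, κ, λ, μ}, ∂A = {θ, κ, λ, μ}.

Closed sets in (X, τ) are complements of opens:
  closed(X, τ) = {∅, {κ, μ}, {θ, κ, λ, μ}, {θ, ι, κ, λ, μ}}.
int(A) = ⋃ {U ∈ τ : U ⊆ A}. Opens contained in A: ∅.
Taking the union of these: int(A) = ∅.
cl(A) = ⋂ {C closed : A ⊆ C}. Closed sets containing A: {θ, κ, λ, μ}, {θ, ι, κ, λ, μ}.
Intersecting these: cl(A) = {θ, κ, λ, μ}.
∂A = cl(A) ∖ int(A) = {θ, κ, λ, μ} ∖ ∅ = {θ, κ, λ, μ}.


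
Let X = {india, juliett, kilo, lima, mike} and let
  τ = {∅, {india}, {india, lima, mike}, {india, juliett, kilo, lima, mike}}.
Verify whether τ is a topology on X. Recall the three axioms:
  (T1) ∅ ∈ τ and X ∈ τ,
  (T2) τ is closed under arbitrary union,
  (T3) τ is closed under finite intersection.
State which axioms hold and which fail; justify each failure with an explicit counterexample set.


τ IS a topology on X.

Axiom (T1): ∅ ∈ τ? Yes; X ∈ τ? Yes.
Axiom (T2/T3): check pairwise unions and intersections of members of τ.
All pairwise intersections and unions checked — each lies in τ. Therefore τ satisfies (T1), (T2), (T3): it IS a topology on X.


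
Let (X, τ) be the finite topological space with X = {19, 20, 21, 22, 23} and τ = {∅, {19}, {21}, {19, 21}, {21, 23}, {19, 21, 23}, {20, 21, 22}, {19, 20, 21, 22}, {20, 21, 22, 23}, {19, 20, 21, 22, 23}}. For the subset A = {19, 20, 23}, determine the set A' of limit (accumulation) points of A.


A' = {22}

For each x ∈ X, list the open sets U ∈ τ with x ∈ U, then check whether U ∩ (A ∖ {x}) ≠ ∅ for every such U.
  x = 19: open {19} ∋ x has {19} ∩ (A ∖ {19}) = ∅, so x is NOT a limit point.
  x = 20: open {20, 21, 22} ∋ x has {20, 21, 22} ∩ (A ∖ {20}) = ∅, so x is NOT a limit point.
  x = 21: open {21} ∋ x has {21} ∩ (A ∖ {21}) = ∅, so x is NOT a limit point.
  x = 22: opens ∋ x are {20, 21, 22}, {19, 20, 21, 22}, {20, 21, 22, 23}, {19, 20, 21, 22, 23}; each meets A ∖ {22}, so x IS a limit point.
  x = 23: open {21, 23} ∋ x has {21, 23} ∩ (A ∖ {23}) = ∅, so x is NOT a limit point.
Collecting: A' = {22}.


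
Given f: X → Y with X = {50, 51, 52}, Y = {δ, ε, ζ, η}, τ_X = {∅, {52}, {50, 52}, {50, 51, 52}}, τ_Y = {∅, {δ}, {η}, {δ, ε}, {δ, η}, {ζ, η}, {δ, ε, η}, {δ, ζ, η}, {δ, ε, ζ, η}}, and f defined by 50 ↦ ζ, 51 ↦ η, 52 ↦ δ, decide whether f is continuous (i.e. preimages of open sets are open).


f is NOT continuous.

Compute f^{-1}(U) for each U ∈ τ_Y:
  U = ∅: f^{-1}(U) = ∅ ∈ τ_X ✓.
  U = {δ}: f^{-1}(U) = {52} ∈ τ_X ✓.
  U = {η}: f^{-1}(U) = {51} ∉ τ_X ✗.
  U = {δ, ε}: f^{-1}(U) = {52} ∈ τ_X ✓.
  U = {δ, η}: f^{-1}(U) = {51, 52} ∉ τ_X ✗.
  U = {ζ, η}: f^{-1}(U) = {50, 51} ∉ τ_X ✗.
  U = {δ, ε, η}: f^{-1}(U) = {51, 52} ∉ τ_X ✗.
  U = {δ, ζ, η}: f^{-1}(U) = {50, 51, 52} ∈ τ_X ✓.
  U = {δ, ε, ζ, η}: f^{-1}(U) = {50, 51, 52} ∈ τ_X ✓.
Found U = {η} with f^{-1}(U) = {51} not in τ_X. Therefore f is NOT continuous.


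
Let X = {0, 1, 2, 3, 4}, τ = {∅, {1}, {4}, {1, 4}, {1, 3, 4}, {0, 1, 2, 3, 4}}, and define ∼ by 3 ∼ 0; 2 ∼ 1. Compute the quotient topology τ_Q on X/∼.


X/∼ = {[0=3], [1=2], [4]}; |τ_Q| = 3.

Equivalence classes: [0=3], [1=2], [4].
Quotient map π: X → X/∼ sends 0 ↦ [0=3], 1 ↦ [1=2], 2 ↦ [1=2], 3 ↦ [0=3], 4 ↦ [4].
For each subset V ⊆ X/∼, compute π^{-1}(V) ⊆ X and check whether π^{-1}(V) ∈ τ. V is open in τ_Q iff π^{-1}(V) ∈ τ.
  V = {}: π^{-1}(V) = ∅ ∈ τ ✓.
  V = {[0=3]}: π^{-1}(V) = {0, 3} ∉ τ ✗.
  V = {[1=2]}: π^{-1}(V) = {1, 2} ∉ τ ✗.
  V = {[0=3], [1=2]}: π^{-1}(V) = {0, 1, 2, 3} ∉ τ ✗.
  V = {[4]}: π^{-1}(V) = {4} ∈ τ ✓.
  V = {[0=3], [4]}: π^{-1}(V) = {0, 3, 4} ∉ τ ✗.
  V = {[1=2], [4]}: π^{-1}(V) = {1, 2, 4} ∉ τ ✗.
  V = {[0=3], [1=2], [4]}: π^{-1}(V) = {0, 1, 2, 3, 4} ∈ τ ✓.
Open sets in the quotient: τ_Q = {{}, {[4]}, {[0=3], [1=2], [4]}} (3 elements).


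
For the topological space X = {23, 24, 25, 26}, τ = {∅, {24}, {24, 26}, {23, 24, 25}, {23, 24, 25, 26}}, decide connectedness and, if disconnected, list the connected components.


(X, τ) is connected.

Find clopen sets (U ∈ τ with X ∖ U ∈ τ):
  U = ∅, X ∖ U = {23, 24, 25, 26} — both open, so U is clopen.
  U = {23, 24, 25, 26}, X ∖ U = ∅ — both open, so U is clopen.
Only trivial clopens (∅ and X) exist, so (X, τ) is connected.
Compute connected components by grouping points that agree on all clopens:
  component: {23, 24, 25, 26}


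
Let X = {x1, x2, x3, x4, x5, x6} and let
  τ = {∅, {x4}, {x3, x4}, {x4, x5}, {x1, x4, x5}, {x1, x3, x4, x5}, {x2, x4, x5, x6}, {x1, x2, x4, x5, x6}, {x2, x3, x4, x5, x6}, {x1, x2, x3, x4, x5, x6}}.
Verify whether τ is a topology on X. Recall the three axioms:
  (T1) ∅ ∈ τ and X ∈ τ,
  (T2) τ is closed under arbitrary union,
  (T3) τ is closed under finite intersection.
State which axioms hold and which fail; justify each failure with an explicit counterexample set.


τ is NOT a topology on X.

Axiom (T1): ∅ ∈ τ? Yes; X ∈ τ? Yes.
Axiom (T2/T3): check pairwise unions and intersections of members of τ.
Counterexample for (T2): {x3, x4} ∪ {x4, x5} = {x3, x4, x5} ∉ τ. Therefore τ is NOT a topology.


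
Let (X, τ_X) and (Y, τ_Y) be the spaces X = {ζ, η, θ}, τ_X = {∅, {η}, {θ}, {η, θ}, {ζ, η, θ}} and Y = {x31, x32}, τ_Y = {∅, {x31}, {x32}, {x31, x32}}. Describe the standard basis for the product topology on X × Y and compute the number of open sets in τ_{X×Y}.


Basis B = {∅ × ∅, {η} × {x31}, {η} × {x32}, {θ} × {x31}, {θ} × {x32}, {η} × {x31, x32}, {η, θ} × {x31}, {η, θ} × {x32}, {θ} × {x31, x32}, {ζ, η, θ} × {x31}, {ζ, η, θ} × {x32}, {η, θ} × {x31, x32}, {ζ, η, θ} × {x31, x32}}; |τ_{X×Y}| = 25.

Enumerate products U × V with U ∈ τ_X, V ∈ τ_Y (deduplicated):
  ∅ × ∅ = {} (∅)
  {η} × {x31} = {(η,x31)}
  {η} × {x32} = {(η,x32)}
  {θ} × {x31} = {(θ,x31)}
  {θ} × {x32} = {(θ,x32)}
  {η} × {x31, x32} = {(η,x31), (η,x32)}
  {η, θ} × {x31} = {(η,x31), (θ,x31)}
  {η, θ} × {x32} = {(η,x32), (θ,x32)}
  {θ} × {x31, x32} = {(θ,x31), (θ,x32)}
  {ζ, η, θ} × {x31} = {(ζ,x31), (η,x31), (θ,x31)}
  {ζ, η, θ} × {x32} = {(ζ,x32), (η,x32), (θ,x32)}
  {η, θ} × {x31, x32} = {(η,x31), (η,x32), (θ,x31), (θ,x32)}
  {ζ, η, θ} × {x31, x32} = {(ζ,x31), (ζ,x32), (η,x31), (η,x32), (θ,x31), (θ,x32)}
These 13 distinct sets form the basis B.
Close under arbitrary unions to get τ_{X×Y}; counting gives |τ_{X×Y}| = 25.


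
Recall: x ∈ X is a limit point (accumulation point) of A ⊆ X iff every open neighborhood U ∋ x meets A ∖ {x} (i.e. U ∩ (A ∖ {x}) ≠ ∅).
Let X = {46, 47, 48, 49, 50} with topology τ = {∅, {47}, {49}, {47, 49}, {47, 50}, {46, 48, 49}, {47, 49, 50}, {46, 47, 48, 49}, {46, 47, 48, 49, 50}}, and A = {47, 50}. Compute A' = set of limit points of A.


A' = {50}

For each x ∈ X, list the open sets U ∈ τ with x ∈ U, then check whether U ∩ (A ∖ {x}) ≠ ∅ for every such U.
  x = 46: open {46, 48, 49} ∋ x has {46, 48, 49} ∩ (A ∖ {46}) = ∅, so x is NOT a limit point.
  x = 47: open {47} ∋ x has {47} ∩ (A ∖ {47}) = ∅, so x is NOT a limit point.
  x = 48: open {46, 48, 49} ∋ x has {46, 48, 49} ∩ (A ∖ {48}) = ∅, so x is NOT a limit point.
  x = 49: open {49} ∋ x has {49} ∩ (A ∖ {49}) = ∅, so x is NOT a limit point.
  x = 50: opens ∋ x are {47, 50}, {47, 49, 50}, {46, 47, 48, 49, 50}; each meets A ∖ {50}, so x IS a limit point.
Collecting: A' = {50}.


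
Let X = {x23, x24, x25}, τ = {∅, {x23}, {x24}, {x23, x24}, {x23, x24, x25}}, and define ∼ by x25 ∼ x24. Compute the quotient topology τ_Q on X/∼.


X/∼ = {[x23], [x24=x25]}; |τ_Q| = 3.

Equivalence classes: [x23], [x24=x25].
Quotient map π: X → X/∼ sends x23 ↦ [x23], x24 ↦ [x24=x25], x25 ↦ [x24=x25].
For each subset V ⊆ X/∼, compute π^{-1}(V) ⊆ X and check whether π^{-1}(V) ∈ τ. V is open in τ_Q iff π^{-1}(V) ∈ τ.
  V = {}: π^{-1}(V) = ∅ ∈ τ ✓.
  V = {[x23]}: π^{-1}(V) = {x23} ∈ τ ✓.
  V = {[x24=x25]}: π^{-1}(V) = {x24, x25} ∉ τ ✗.
  V = {[x23], [x24=x25]}: π^{-1}(V) = {x23, x24, x25} ∈ τ ✓.
Open sets in the quotient: τ_Q = {{}, {[x23]}, {[x23], [x24=x25]}} (3 elements).


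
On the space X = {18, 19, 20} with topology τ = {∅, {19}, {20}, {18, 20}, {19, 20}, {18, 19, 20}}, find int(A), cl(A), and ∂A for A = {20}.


int(A) = {20}, cl(A) = {18, 20}, ∂A = {18}.

Closed sets in (X, τ) are complements of opens:
  closed(X, τ) = {∅, {18}, {19}, {18, 19}, {18, 20}, {18, 19, 20}}.
int(A) = ⋃ {U ∈ τ : U ⊆ A}. Opens contained in A: ∅, {20}.
Taking the union of these: int(A) = {20}.
cl(A) = ⋂ {C closed : A ⊆ C}. Closed sets containing A: {18, 20}, {18, 19, 20}.
Intersecting these: cl(A) = {18, 20}.
∂A = cl(A) ∖ int(A) = {18, 20} ∖ {20} = {18}.


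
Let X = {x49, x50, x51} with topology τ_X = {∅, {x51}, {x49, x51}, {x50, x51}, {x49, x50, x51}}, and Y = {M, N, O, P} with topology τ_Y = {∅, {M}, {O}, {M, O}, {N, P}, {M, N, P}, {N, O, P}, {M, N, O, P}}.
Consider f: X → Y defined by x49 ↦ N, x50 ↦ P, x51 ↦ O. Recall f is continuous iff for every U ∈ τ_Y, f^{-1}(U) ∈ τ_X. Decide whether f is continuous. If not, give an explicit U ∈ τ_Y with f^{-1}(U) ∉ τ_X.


f is NOT continuous.

Compute f^{-1}(U) for each U ∈ τ_Y:
  U = ∅: f^{-1}(U) = ∅ ∈ τ_X ✓.
  U = {M}: f^{-1}(U) = ∅ ∈ τ_X ✓.
  U = {O}: f^{-1}(U) = {x51} ∈ τ_X ✓.
  U = {M, O}: f^{-1}(U) = {x51} ∈ τ_X ✓.
  U = {N, P}: f^{-1}(U) = {x49, x50} ∉ τ_X ✗.
  U = {M, N, P}: f^{-1}(U) = {x49, x50} ∉ τ_X ✗.
  U = {N, O, P}: f^{-1}(U) = {x49, x50, x51} ∈ τ_X ✓.
  U = {M, N, O, P}: f^{-1}(U) = {x49, x50, x51} ∈ τ_X ✓.
Found U = {N, P} with f^{-1}(U) = {x49, x50} not in τ_X. Therefore f is NOT continuous.


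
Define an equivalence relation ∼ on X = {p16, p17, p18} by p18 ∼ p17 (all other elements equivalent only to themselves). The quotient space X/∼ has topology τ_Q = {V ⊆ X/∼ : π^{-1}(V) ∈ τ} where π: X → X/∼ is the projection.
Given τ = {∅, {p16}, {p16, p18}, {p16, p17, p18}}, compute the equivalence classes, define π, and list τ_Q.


X/∼ = {[p16], [p17=p18]}; |τ_Q| = 3.

Equivalence classes: [p16], [p17=p18].
Quotient map π: X → X/∼ sends p16 ↦ [p16], p17 ↦ [p17=p18], p18 ↦ [p17=p18].
For each subset V ⊆ X/∼, compute π^{-1}(V) ⊆ X and check whether π^{-1}(V) ∈ τ. V is open in τ_Q iff π^{-1}(V) ∈ τ.
  V = {}: π^{-1}(V) = ∅ ∈ τ ✓.
  V = {[p16]}: π^{-1}(V) = {p16} ∈ τ ✓.
  V = {[p17=p18]}: π^{-1}(V) = {p17, p18} ∉ τ ✗.
  V = {[p16], [p17=p18]}: π^{-1}(V) = {p16, p17, p18} ∈ τ ✓.
Open sets in the quotient: τ_Q = {{}, {[p16]}, {[p16], [p17=p18]}} (3 elements).


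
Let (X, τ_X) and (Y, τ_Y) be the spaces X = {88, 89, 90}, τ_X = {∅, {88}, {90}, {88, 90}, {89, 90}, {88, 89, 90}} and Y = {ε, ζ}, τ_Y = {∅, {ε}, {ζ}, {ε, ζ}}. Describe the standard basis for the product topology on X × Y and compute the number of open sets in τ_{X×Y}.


Basis B = {∅ × ∅, {88} × {ε}, {88} × {ζ}, {90} × {ε}, {90} × {ζ}, {88} × {ε, ζ}, {88, 90} × {ε}, {88, 90} × {ζ}, {89, 90} × {ε}, {89, 90} × {ζ}, {90} × {ε, ζ}, {88, 89, 90} × {ε}, {88, 89, 90} × {ζ}, {88, 90} × {ε, ζ}, {89, 90} × {ε, ζ}, {88, 89, 90} × {ε, ζ}}; |τ_{X×Y}| = 36.

Enumerate products U × V with U ∈ τ_X, V ∈ τ_Y (deduplicated):
  ∅ × ∅ = {} (∅)
  {88} × {ε} = {(88,ε)}
  {88} × {ζ} = {(88,ζ)}
  {90} × {ε} = {(90,ε)}
  {90} × {ζ} = {(90,ζ)}
  {88} × {ε, ζ} = {(88,ε), (88,ζ)}
  {88, 90} × {ε} = {(88,ε), (90,ε)}
  {88, 90} × {ζ} = {(88,ζ), (90,ζ)}
  {89, 90} × {ε} = {(89,ε), (90,ε)}
  {89, 90} × {ζ} = {(89,ζ), (90,ζ)}
  {90} × {ε, ζ} = {(90,ε), (90,ζ)}
  {88, 89, 90} × {ε} = {(88,ε), (89,ε), (90,ε)}
  {88, 89, 90} × {ζ} = {(88,ζ), (89,ζ), (90,ζ)}
  {88, 90} × {ε, ζ} = {(88,ε), (88,ζ), (90,ε), (90,ζ)}
  {89, 90} × {ε, ζ} = {(89,ε), (89,ζ), (90,ε), (90,ζ)}
  {88, 89, 90} × {ε, ζ} = {(88,ε), (88,ζ), (89,ε), (89,ζ), (90,ε), (90,ζ)}
These 16 distinct sets form the basis B.
Close under arbitrary unions to get τ_{X×Y}; counting gives |τ_{X×Y}| = 36.


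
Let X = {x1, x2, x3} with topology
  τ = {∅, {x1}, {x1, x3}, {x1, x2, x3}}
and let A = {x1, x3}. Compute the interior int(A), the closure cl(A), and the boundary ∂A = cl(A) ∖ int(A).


int(A) = {x1, x3}, cl(A) = {x1, x2, x3}, ∂A = {x2}.

Closed sets in (X, τ) are complements of opens:
  closed(X, τ) = {∅, {x2}, {x2, x3}, {x1, x2, x3}}.
int(A) = ⋃ {U ∈ τ : U ⊆ A}. Opens contained in A: ∅, {x1}, {x1, x3}.
Taking the union of these: int(A) = {x1, x3}.
cl(A) = ⋂ {C closed : A ⊆ C}. Closed sets containing A: {x1, x2, x3}.
Intersecting these: cl(A) = {x1, x2, x3}.
∂A = cl(A) ∖ int(A) = {x1, x2, x3} ∖ {x1, x3} = {x2}.


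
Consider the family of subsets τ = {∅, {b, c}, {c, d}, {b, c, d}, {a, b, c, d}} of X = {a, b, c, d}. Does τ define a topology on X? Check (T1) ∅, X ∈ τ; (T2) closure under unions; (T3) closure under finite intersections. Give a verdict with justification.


τ is NOT a topology on X.

Axiom (T1): ∅ ∈ τ? Yes; X ∈ τ? Yes.
Axiom (T2/T3): check pairwise unions and intersections of members of τ.
Counterexample for (T3): {b, c} ∩ {c, d} = {c} ∉ τ. Therefore τ is NOT a topology.


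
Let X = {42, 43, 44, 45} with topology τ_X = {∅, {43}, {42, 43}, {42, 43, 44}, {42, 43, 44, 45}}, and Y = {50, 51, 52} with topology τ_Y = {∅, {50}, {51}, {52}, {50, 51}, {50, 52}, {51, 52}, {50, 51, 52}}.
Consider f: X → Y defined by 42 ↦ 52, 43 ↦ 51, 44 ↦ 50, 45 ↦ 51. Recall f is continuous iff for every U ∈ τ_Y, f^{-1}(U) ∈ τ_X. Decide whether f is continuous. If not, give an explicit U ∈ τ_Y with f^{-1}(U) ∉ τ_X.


f is NOT continuous.

Compute f^{-1}(U) for each U ∈ τ_Y:
  U = ∅: f^{-1}(U) = ∅ ∈ τ_X ✓.
  U = {50}: f^{-1}(U) = {44} ∉ τ_X ✗.
  U = {51}: f^{-1}(U) = {43, 45} ∉ τ_X ✗.
  U = {52}: f^{-1}(U) = {42} ∉ τ_X ✗.
  U = {50, 51}: f^{-1}(U) = {43, 44, 45} ∉ τ_X ✗.
  U = {50, 52}: f^{-1}(U) = {42, 44} ∉ τ_X ✗.
  U = {51, 52}: f^{-1}(U) = {42, 43, 45} ∉ τ_X ✗.
  U = {50, 51, 52}: f^{-1}(U) = {42, 43, 44, 45} ∈ τ_X ✓.
Found U = {50} with f^{-1}(U) = {44} not in τ_X. Therefore f is NOT continuous.


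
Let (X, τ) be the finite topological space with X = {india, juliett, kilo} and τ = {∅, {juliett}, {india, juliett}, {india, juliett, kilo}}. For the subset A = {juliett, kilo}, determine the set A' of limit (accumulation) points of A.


A' = {india, kilo}

For each x ∈ X, list the open sets U ∈ τ with x ∈ U, then check whether U ∩ (A ∖ {x}) ≠ ∅ for every such U.
  x = india: opens ∋ x are {india, juliett}, {india, juliett, kilo}; each meets A ∖ {india}, so x IS a limit point.
  x = juliett: open {juliett} ∋ x has {juliett} ∩ (A ∖ {juliett}) = ∅, so x is NOT a limit point.
  x = kilo: opens ∋ x are {india, juliett, kilo}; each meets A ∖ {kilo}, so x IS a limit point.
Collecting: A' = {india, kilo}.


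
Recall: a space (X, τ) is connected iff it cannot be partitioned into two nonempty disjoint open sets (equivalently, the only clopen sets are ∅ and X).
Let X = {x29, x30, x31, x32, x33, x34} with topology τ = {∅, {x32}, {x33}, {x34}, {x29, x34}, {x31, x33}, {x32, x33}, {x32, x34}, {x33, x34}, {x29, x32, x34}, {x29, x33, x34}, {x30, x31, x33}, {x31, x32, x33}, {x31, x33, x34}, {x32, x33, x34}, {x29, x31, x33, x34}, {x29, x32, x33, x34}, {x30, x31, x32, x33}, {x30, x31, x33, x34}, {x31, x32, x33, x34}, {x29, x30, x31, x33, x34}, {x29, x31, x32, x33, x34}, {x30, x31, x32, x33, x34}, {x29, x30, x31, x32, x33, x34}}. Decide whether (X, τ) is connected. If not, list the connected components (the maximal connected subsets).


(X, τ) is disconnected; components = [{x32}, {x29, x34}, {x30, x31, x33}].

Find clopen sets (U ∈ τ with X ∖ U ∈ τ):
  U = ∅, X ∖ U = {x29, x30, x31, x32, x33, x34} — both open, so U is clopen.
  U = {x32}, X ∖ U = {x29, x30, x31, x33, x34} — both open, so U is clopen.
  U = {x29, x34}, X ∖ U = {x30, x31, x32, x33} — both open, so U is clopen.
  U = {x29, x32, x34}, X ∖ U = {x30, x31, x33} — both open, so U is clopen.
  U = {x30, x31, x33}, X ∖ U = {x29, x32, x34} — both open, so U is clopen.
  U = {x30, x31, x32, x33}, X ∖ U = {x29, x34} — both open, so U is clopen.
  U = {x29, x30, x31, x33, x34}, X ∖ U = {x32} — both open, so U is clopen.
  U = {x29, x30, x31, x32, x33, x34}, X ∖ U = ∅ — both open, so U is clopen.
Nontrivial clopen(s) exist: e.g. {x30, x31, x33}. So (X, τ) is disconnected.
Compute connected components by grouping points that agree on all clopens:
  component: {x32}
  component: {x29, x34}
  component: {x30, x31, x33}


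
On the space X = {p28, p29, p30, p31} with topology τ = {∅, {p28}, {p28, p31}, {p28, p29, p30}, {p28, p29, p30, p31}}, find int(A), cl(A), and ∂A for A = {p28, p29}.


int(A) = {p28}, cl(A) = {p28, p29, p30, p31}, ∂A = {p29, p30, p31}.

Closed sets in (X, τ) are complements of opens:
  closed(X, τ) = {∅, {p31}, {p29, p30}, {p29, p30, p31}, {p28, p29, p30, p31}}.
int(A) = ⋃ {U ∈ τ : U ⊆ A}. Opens contained in A: ∅, {p28}.
Taking the union of these: int(A) = {p28}.
cl(A) = ⋂ {C closed : A ⊆ C}. Closed sets containing A: {p28, p29, p30, p31}.
Intersecting these: cl(A) = {p28, p29, p30, p31}.
∂A = cl(A) ∖ int(A) = {p28, p29, p30, p31} ∖ {p28} = {p29, p30, p31}.


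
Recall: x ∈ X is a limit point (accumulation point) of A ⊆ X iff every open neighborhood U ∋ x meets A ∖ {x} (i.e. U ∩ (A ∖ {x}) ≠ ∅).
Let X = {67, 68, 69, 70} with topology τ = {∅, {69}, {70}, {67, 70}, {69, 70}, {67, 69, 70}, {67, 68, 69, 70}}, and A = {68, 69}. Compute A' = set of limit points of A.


A' = {68}

For each x ∈ X, list the open sets U ∈ τ with x ∈ U, then check whether U ∩ (A ∖ {x}) ≠ ∅ for every such U.
  x = 67: open {67, 70} ∋ x has {67, 70} ∩ (A ∖ {67}) = ∅, so x is NOT a limit point.
  x = 68: opens ∋ x are {67, 68, 69, 70}; each meets A ∖ {68}, so x IS a limit point.
  x = 69: open {69} ∋ x has {69} ∩ (A ∖ {69}) = ∅, so x is NOT a limit point.
  x = 70: open {70} ∋ x has {70} ∩ (A ∖ {70}) = ∅, so x is NOT a limit point.
Collecting: A' = {68}.


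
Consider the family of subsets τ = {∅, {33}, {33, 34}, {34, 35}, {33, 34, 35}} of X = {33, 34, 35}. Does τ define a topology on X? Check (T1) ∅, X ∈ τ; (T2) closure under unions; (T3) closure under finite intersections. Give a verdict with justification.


τ is NOT a topology on X.

Axiom (T1): ∅ ∈ τ? Yes; X ∈ τ? Yes.
Axiom (T2/T3): check pairwise unions and intersections of members of τ.
Counterexample for (T3): {33, 34} ∩ {34, 35} = {34} ∉ τ. Therefore τ is NOT a topology.


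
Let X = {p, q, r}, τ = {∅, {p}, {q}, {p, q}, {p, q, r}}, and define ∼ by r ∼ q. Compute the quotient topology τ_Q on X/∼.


X/∼ = {[p], [q=r]}; |τ_Q| = 3.

Equivalence classes: [p], [q=r].
Quotient map π: X → X/∼ sends p ↦ [p], q ↦ [q=r], r ↦ [q=r].
For each subset V ⊆ X/∼, compute π^{-1}(V) ⊆ X and check whether π^{-1}(V) ∈ τ. V is open in τ_Q iff π^{-1}(V) ∈ τ.
  V = {}: π^{-1}(V) = ∅ ∈ τ ✓.
  V = {[p]}: π^{-1}(V) = {p} ∈ τ ✓.
  V = {[q=r]}: π^{-1}(V) = {q, r} ∉ τ ✗.
  V = {[p], [q=r]}: π^{-1}(V) = {p, q, r} ∈ τ ✓.
Open sets in the quotient: τ_Q = {{}, {[p]}, {[p], [q=r]}} (3 elements).


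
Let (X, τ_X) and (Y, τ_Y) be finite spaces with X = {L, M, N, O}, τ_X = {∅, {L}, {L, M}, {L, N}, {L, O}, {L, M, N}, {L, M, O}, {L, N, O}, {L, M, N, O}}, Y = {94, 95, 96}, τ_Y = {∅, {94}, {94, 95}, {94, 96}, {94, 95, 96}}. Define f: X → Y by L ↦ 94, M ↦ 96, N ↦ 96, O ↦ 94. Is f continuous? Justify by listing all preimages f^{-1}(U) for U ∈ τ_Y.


f IS continuous.

Compute f^{-1}(U) for each U ∈ τ_Y:
  U = ∅: f^{-1}(U) = ∅ ∈ τ_X ✓.
  U = {94}: f^{-1}(U) = {L, O} ∈ τ_X ✓.
  U = {94, 95}: f^{-1}(U) = {L, O} ∈ τ_X ✓.
  U = {94, 96}: f^{-1}(U) = {L, M, N, O} ∈ τ_X ✓.
  U = {94, 95, 96}: f^{-1}(U) = {L, M, N, O} ∈ τ_X ✓.
Every preimage lies in τ_X, so f IS continuous.


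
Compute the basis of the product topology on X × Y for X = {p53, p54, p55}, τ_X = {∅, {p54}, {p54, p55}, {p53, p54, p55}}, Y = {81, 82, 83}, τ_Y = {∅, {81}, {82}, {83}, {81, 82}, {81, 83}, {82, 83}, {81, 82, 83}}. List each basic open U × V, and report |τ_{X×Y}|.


Basis B = {∅ × ∅, {p54} × {81}, {p54} × {82}, {p54} × {83}, {p54} × {81, 82}, {p54} × {81, 83}, {p54, p55} × {81}, {p54} × {82, 83}, {p54, p55} × {82}, {p54, p55} × {83}, {p53, p54, p55} × {81}, {p53, p54, p55} × {82}, {p53, p54, p55} × {83}, {p54} × {81, 82, 83}, {p54, p55} × {81, 82}, {p54, p55} × {81, 83}, {p54, p55} × {82, 83}, {p53, p54, p55} × {81, 82}, {p53, p54, p55} × {81, 83}, {p53, p54, p55} × {82, 83}, {p54, p55} × {81, 82, 83}, {p53, p54, p55} × {81, 82, 83}}; |τ_{X×Y}| = 64.

Enumerate products U × V with U ∈ τ_X, V ∈ τ_Y (deduplicated):
  ∅ × ∅ = {} (∅)
  {p54} × {81} = {(p54,81)}
  {p54} × {82} = {(p54,82)}
  {p54} × {83} = {(p54,83)}
  {p54} × {81, 82} = {(p54,81), (p54,82)}
  {p54} × {81, 83} = {(p54,81), (p54,83)}
  {p54, p55} × {81} = {(p54,81), (p55,81)}
  {p54} × {82, 83} = {(p54,82), (p54,83)}
  {p54, p55} × {82} = {(p54,82), (p55,82)}
  {p54, p55} × {83} = {(p54,83), (p55,83)}
  {p53, p54, p55} × {81} = {(p53,81), (p54,81), (p55,81)}
  {p53, p54, p55} × {82} = {(p53,82), (p54,82), (p55,82)}
  {p53, p54, p55} × {83} = {(p53,83), (p54,83), (p55,83)}
  {p54} × {81, 82, 83} = {(p54,81), (p54,82), (p54,83)}
  {p54, p55} × {81, 82} = {(p54,81), (p54,82), (p55,81), (p55,82)}
  {p54, p55} × {81, 83} = {(p54,81), (p54,83), (p55,81), (p55,83)}
  {p54, p55} × {82, 83} = {(p54,82), (p54,83), (p55,82), (p55,83)}
  {p53, p54, p55} × {81, 82} = {(p53,81), (p53,82), (p54,81), (p54,82), (p55,81), (p55,82)}
  {p53, p54, p55} × {81, 83} = {(p53,81), (p53,83), (p54,81), (p54,83), (p55,81), (p55,83)}
  {p53, p54, p55} × {82, 83} = {(p53,82), (p53,83), (p54,82), (p54,83), (p55,82), (p55,83)}
  {p54, p55} × {81, 82, 83} = {(p54,81), (p54,82), (p54,83), (p55,81), (p55,82), (p55,83)}
  {p53, p54, p55} × {81, 82, 83} = {(p53,81), (p53,82), (p53,83), (p54,81), (p54,82), (p54,83), (p55,81), (p55,82), (p55,83)}
These 22 distinct sets form the basis B.
Close under arbitrary unions to get τ_{X×Y}; counting gives |τ_{X×Y}| = 64.


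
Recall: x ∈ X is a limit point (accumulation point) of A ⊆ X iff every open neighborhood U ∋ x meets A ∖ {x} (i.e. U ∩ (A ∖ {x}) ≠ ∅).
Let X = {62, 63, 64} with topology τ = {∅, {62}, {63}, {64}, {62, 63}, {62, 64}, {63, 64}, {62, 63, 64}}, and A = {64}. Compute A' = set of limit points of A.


A' = ∅

For each x ∈ X, list the open sets U ∈ τ with x ∈ U, then check whether U ∩ (A ∖ {x}) ≠ ∅ for every such U.
  x = 62: open {62} ∋ x has {62} ∩ (A ∖ {62}) = ∅, so x is NOT a limit point.
  x = 63: open {63} ∋ x has {63} ∩ (A ∖ {63}) = ∅, so x is NOT a limit point.
  x = 64: open {64} ∋ x has {64} ∩ (A ∖ {64}) = ∅, so x is NOT a limit point.
Collecting: A' = ∅.


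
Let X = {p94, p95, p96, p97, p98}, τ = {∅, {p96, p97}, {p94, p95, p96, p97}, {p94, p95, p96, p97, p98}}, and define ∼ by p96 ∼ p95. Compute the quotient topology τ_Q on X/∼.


X/∼ = {[p94], [p95=p96], [p97], [p98]}; |τ_Q| = 3.

Equivalence classes: [p94], [p95=p96], [p97], [p98].
Quotient map π: X → X/∼ sends p94 ↦ [p94], p95 ↦ [p95=p96], p96 ↦ [p95=p96], p97 ↦ [p97], p98 ↦ [p98].
For each subset V ⊆ X/∼, compute π^{-1}(V) ⊆ X and check whether π^{-1}(V) ∈ τ. V is open in τ_Q iff π^{-1}(V) ∈ τ.
  V = {}: π^{-1}(V) = ∅ ∈ τ ✓.
  V = {[p94]}: π^{-1}(V) = {p94} ∉ τ ✗.
  V = {[p95=p96]}: π^{-1}(V) = {p95, p96} ∉ τ ✗.
  V = {[p94], [p95=p96]}: π^{-1}(V) = {p94, p95, p96} ∉ τ ✗.
  V = {[p97]}: π^{-1}(V) = {p97} ∉ τ ✗.
  V = {[p94], [p97]}: π^{-1}(V) = {p94, p97} ∉ τ ✗.
  V = {[p95=p96], [p97]}: π^{-1}(V) = {p95, p96, p97} ∉ τ ✗.
  V = {[p94], [p95=p96], [p97]}: π^{-1}(V) = {p94, p95, p96, p97} ∈ τ ✓.
  V = {[p98]}: π^{-1}(V) = {p98} ∉ τ ✗.
  V = {[p94], [p98]}: π^{-1}(V) = {p94, p98} ∉ τ ✗.
  V = {[p95=p96], [p98]}: π^{-1}(V) = {p95, p96, p98} ∉ τ ✗.
  V = {[p94], [p95=p96], [p98]}: π^{-1}(V) = {p94, p95, p96, p98} ∉ τ ✗.
  V = {[p97], [p98]}: π^{-1}(V) = {p97, p98} ∉ τ ✗.
  V = {[p94], [p97], [p98]}: π^{-1}(V) = {p94, p97, p98} ∉ τ ✗.
  V = {[p95=p96], [p97], [p98]}: π^{-1}(V) = {p95, p96, p97, p98} ∉ τ ✗.
  V = {[p94], [p95=p96], [p97], [p98]}: π^{-1}(V) = {p94, p95, p96, p97, p98} ∈ τ ✓.
Open sets in the quotient: τ_Q = {{}, {[p94], [p95=p96], [p97]}, {[p94], [p95=p96], [p97], [p98]}} (3 elements).


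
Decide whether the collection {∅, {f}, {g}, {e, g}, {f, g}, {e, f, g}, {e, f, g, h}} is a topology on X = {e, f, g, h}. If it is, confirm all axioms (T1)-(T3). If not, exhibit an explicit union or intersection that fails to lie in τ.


τ IS a topology on X.

Axiom (T1): ∅ ∈ τ? Yes; X ∈ τ? Yes.
Axiom (T2/T3): check pairwise unions and intersections of members of τ.
All pairwise intersections and unions checked — each lies in τ. Therefore τ satisfies (T1), (T2), (T3): it IS a topology on X.


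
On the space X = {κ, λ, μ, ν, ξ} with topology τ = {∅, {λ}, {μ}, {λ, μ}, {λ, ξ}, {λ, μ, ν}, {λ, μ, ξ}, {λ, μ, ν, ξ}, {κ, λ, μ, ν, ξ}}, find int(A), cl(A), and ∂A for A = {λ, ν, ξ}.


int(A) = {λ, ξ}, cl(A) = {κ, λ, ν, ξ}, ∂A = {κ, ν}.

Closed sets in (X, τ) are complements of opens:
  closed(X, τ) = {∅, {κ}, {κ, ν}, {κ, ξ}, {κ, μ, ν}, {κ, ν, ξ}, {κ, λ, ν, ξ}, {κ, μ, ν, ξ}, {κ, λ, μ, ν, ξ}}.
int(A) = ⋃ {U ∈ τ : U ⊆ A}. Opens contained in A: ∅, {λ}, {λ, ξ}.
Taking the union of these: int(A) = {λ, ξ}.
cl(A) = ⋂ {C closed : A ⊆ C}. Closed sets containing A: {κ, λ, ν, ξ}, {κ, λ, μ, ν, ξ}.
Intersecting these: cl(A) = {κ, λ, ν, ξ}.
∂A = cl(A) ∖ int(A) = {κ, λ, ν, ξ} ∖ {λ, ξ} = {κ, ν}.


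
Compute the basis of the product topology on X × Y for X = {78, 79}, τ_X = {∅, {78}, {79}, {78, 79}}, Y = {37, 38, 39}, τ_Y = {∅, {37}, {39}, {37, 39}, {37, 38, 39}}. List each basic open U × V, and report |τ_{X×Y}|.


Basis B = {∅ × ∅, {78} × {37}, {78} × {39}, {79} × {37}, {79} × {39}, {78} × {37, 39}, {78, 79} × {37}, {78, 79} × {39}, {79} × {37, 39}, {78} × {37, 38, 39}, {79} × {37, 38, 39}, {78, 79} × {37, 39}, {78, 79} × {37, 38, 39}}; |τ_{X×Y}| = 25.

Enumerate products U × V with U ∈ τ_X, V ∈ τ_Y (deduplicated):
  ∅ × ∅ = {} (∅)
  {78} × {37} = {(78,37)}
  {78} × {39} = {(78,39)}
  {79} × {37} = {(79,37)}
  {79} × {39} = {(79,39)}
  {78} × {37, 39} = {(78,37), (78,39)}
  {78, 79} × {37} = {(78,37), (79,37)}
  {78, 79} × {39} = {(78,39), (79,39)}
  {79} × {37, 39} = {(79,37), (79,39)}
  {78} × {37, 38, 39} = {(78,37), (78,38), (78,39)}
  {79} × {37, 38, 39} = {(79,37), (79,38), (79,39)}
  {78, 79} × {37, 39} = {(78,37), (78,39), (79,37), (79,39)}
  {78, 79} × {37, 38, 39} = {(78,37), (78,38), (78,39), (79,37), (79,38), (79,39)}
These 13 distinct sets form the basis B.
Close under arbitrary unions to get τ_{X×Y}; counting gives |τ_{X×Y}| = 25.


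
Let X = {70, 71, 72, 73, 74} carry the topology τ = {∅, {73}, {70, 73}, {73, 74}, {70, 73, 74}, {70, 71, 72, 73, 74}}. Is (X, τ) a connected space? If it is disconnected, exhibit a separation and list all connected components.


(X, τ) is connected.

Find clopen sets (U ∈ τ with X ∖ U ∈ τ):
  U = ∅, X ∖ U = {70, 71, 72, 73, 74} — both open, so U is clopen.
  U = {70, 71, 72, 73, 74}, X ∖ U = ∅ — both open, so U is clopen.
Only trivial clopens (∅ and X) exist, so (X, τ) is connected.
Compute connected components by grouping points that agree on all clopens:
  component: {70, 71, 72, 73, 74}


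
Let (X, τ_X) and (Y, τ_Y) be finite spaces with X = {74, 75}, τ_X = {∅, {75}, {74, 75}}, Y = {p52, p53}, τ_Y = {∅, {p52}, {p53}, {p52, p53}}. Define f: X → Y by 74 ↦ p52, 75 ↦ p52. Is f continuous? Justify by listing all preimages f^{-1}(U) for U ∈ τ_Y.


f IS continuous.

Compute f^{-1}(U) for each U ∈ τ_Y:
  U = ∅: f^{-1}(U) = ∅ ∈ τ_X ✓.
  U = {p52}: f^{-1}(U) = {74, 75} ∈ τ_X ✓.
  U = {p53}: f^{-1}(U) = ∅ ∈ τ_X ✓.
  U = {p52, p53}: f^{-1}(U) = {74, 75} ∈ τ_X ✓.
Every preimage lies in τ_X, so f IS continuous.


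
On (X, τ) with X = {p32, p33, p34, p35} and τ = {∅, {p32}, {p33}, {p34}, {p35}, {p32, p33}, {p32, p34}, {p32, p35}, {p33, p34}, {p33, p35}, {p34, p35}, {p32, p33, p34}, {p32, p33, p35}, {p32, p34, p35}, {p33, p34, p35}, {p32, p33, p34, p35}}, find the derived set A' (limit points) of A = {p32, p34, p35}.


A' = ∅

For each x ∈ X, list the open sets U ∈ τ with x ∈ U, then check whether U ∩ (A ∖ {x}) ≠ ∅ for every such U.
  x = p32: open {p32} ∋ x has {p32} ∩ (A ∖ {p32}) = ∅, so x is NOT a limit point.
  x = p33: open {p33} ∋ x has {p33} ∩ (A ∖ {p33}) = ∅, so x is NOT a limit point.
  x = p34: open {p34} ∋ x has {p34} ∩ (A ∖ {p34}) = ∅, so x is NOT a limit point.
  x = p35: open {p35} ∋ x has {p35} ∩ (A ∖ {p35}) = ∅, so x is NOT a limit point.
Collecting: A' = ∅.


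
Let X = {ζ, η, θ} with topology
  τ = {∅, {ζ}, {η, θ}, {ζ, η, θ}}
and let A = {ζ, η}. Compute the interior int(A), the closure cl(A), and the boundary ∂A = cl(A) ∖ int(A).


int(A) = {ζ}, cl(A) = {ζ, η, θ}, ∂A = {η, θ}.

Closed sets in (X, τ) are complements of opens:
  closed(X, τ) = {∅, {ζ}, {η, θ}, {ζ, η, θ}}.
int(A) = ⋃ {U ∈ τ : U ⊆ A}. Opens contained in A: ∅, {ζ}.
Taking the union of these: int(A) = {ζ}.
cl(A) = ⋂ {C closed : A ⊆ C}. Closed sets containing A: {ζ, η, θ}.
Intersecting these: cl(A) = {ζ, η, θ}.
∂A = cl(A) ∖ int(A) = {ζ, η, θ} ∖ {ζ} = {η, θ}.


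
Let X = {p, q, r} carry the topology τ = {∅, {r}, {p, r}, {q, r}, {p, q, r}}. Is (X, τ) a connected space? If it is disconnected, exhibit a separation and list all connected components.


(X, τ) is connected.

Find clopen sets (U ∈ τ with X ∖ U ∈ τ):
  U = ∅, X ∖ U = {p, q, r} — both open, so U is clopen.
  U = {p, q, r}, X ∖ U = ∅ — both open, so U is clopen.
Only trivial clopens (∅ and X) exist, so (X, τ) is connected.
Compute connected components by grouping points that agree on all clopens:
  component: {p, q, r}


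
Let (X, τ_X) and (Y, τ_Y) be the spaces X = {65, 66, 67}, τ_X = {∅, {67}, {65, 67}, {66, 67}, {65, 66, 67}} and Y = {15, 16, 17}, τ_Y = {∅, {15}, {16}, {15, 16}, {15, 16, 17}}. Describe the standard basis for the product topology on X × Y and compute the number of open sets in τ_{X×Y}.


Basis B = {∅ × ∅, {67} × {15}, {67} × {16}, {65, 67} × {15}, {65, 67} × {16}, {66, 67} × {15}, {66, 67} × {16}, {67} × {15, 16}, {65, 66, 67} × {15}, {65, 66, 67} × {16}, {67} × {15, 16, 17}, {65, 67} × {15, 16}, {66, 67} × {15, 16}, {65, 67} × {15, 16, 17}, {65, 66, 67} × {15, 16}, {66, 67} × {15, 16, 17}, {65, 66, 67} × {15, 16, 17}}; |τ_{X×Y}| = 50.

Enumerate products U × V with U ∈ τ_X, V ∈ τ_Y (deduplicated):
  ∅ × ∅ = {} (∅)
  {67} × {15} = {(67,15)}
  {67} × {16} = {(67,16)}
  {65, 67} × {15} = {(65,15), (67,15)}
  {65, 67} × {16} = {(65,16), (67,16)}
  {66, 67} × {15} = {(66,15), (67,15)}
  {66, 67} × {16} = {(66,16), (67,16)}
  {67} × {15, 16} = {(67,15), (67,16)}
  {65, 66, 67} × {15} = {(65,15), (66,15), (67,15)}
  {65, 66, 67} × {16} = {(65,16), (66,16), (67,16)}
  {67} × {15, 16, 17} = {(67,15), (67,16), (67,17)}
  {65, 67} × {15, 16} = {(65,15), (65,16), (67,15), (67,16)}
  {66, 67} × {15, 16} = {(66,15), (66,16), (67,15), (67,16)}
  {65, 67} × {15, 16, 17} = {(65,15), (65,16), (65,17), (67,15), (67,16), (67,17)}
  {65, 66, 67} × {15, 16} = {(65,15), (65,16), (66,15), (66,16), (67,15), (67,16)}
  {66, 67} × {15, 16, 17} = {(66,15), (66,16), (66,17), (67,15), (67,16), (67,17)}
  {65, 66, 67} × {15, 16, 17} = {(65,15), (65,16), (65,17), (66,15), (66,16), (66,17), (67,15), (67,16), (67,17)}
These 17 distinct sets form the basis B.
Close under arbitrary unions to get τ_{X×Y}; counting gives |τ_{X×Y}| = 50.
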